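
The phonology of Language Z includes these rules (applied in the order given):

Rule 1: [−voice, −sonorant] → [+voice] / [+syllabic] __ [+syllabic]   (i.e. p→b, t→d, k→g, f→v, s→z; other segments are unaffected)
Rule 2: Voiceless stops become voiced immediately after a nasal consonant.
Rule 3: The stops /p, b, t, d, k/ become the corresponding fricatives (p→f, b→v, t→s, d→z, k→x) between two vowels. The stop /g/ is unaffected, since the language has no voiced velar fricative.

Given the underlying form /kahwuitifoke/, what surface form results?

Rule 1 (intervocalic voicing): /t/ is a voiceless obstruent between vowels /i/ and /i/, so it voices to [d]. /f/ is a voiceless obstruent between vowels /i/ and /o/, so it voices to [v]. /k/ is a voiceless obstruent between vowels /o/ and /e/, so it voices to [g]. /kahwuitifoke/ → kahwuidivoge.
Rule 2 (post-nasal voicing): no segment meets the environment; /kahwuidivoge/ is unchanged.
Rule 3 (intervocalic spirantization): /d/ is a stop between vowels /i/ and /i/, so it spirantizes to the fricative [z]. /kahwuidivoge/ → kahwuizivoge.

kahwuizivoge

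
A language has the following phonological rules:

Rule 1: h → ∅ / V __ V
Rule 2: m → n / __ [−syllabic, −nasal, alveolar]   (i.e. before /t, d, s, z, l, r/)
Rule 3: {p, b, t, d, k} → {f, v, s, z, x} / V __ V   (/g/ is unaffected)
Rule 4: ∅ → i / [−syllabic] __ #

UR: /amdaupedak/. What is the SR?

Rule 1 (intervocalic h-deletion): no segment meets the environment; /amdaupedak/ is unchanged.
Rule 2 (nasal place assimilation): /m/ precedes the alveolar consonant /d/, so it assimilates in place to [n]. /amdaupedak/ → andaupedak.
Rule 3 (intervocalic spirantization): /p/ is a stop between vowels /u/ and /e/, so it spirantizes to the fricative [f]. /d/ is a stop between vowels /e/ and /a/, so it spirantizes to the fricative [z]. /andaupedak/ → andaufezak.
Rule 4 (final i-epenthesis): the form ends in the consonant /k/, so [i] is inserted word-finally. /andaufezak/ → andaufezaki.

andaufezaki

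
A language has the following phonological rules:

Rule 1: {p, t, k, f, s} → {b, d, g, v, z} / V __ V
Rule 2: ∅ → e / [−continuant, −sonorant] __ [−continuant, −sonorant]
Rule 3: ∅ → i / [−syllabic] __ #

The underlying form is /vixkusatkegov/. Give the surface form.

vixkuzatekegovi

Rule 1 (intervocalic voicing): /s/ is a voiceless obstruent between vowels /u/ and /a/, so it voices to [z]. /vixkusatkegov/ → vixkuzatkegov.
Rule 2 (stop-cluster e-epenthesis): /t/ and /k/ form a stop–stop cluster, so [e] is inserted between them. /vixkuzatkegov/ → vixkuzatekegov.
Rule 3 (final i-epenthesis): the form ends in the consonant /v/, so [i] is inserted word-finally. /vixkuzatekegov/ → vixkuzatekegovi.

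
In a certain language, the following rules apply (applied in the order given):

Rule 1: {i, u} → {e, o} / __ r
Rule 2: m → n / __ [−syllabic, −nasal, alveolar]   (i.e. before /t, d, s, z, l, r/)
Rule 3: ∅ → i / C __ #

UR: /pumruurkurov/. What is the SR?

Rule 1 (pre-rhotic lowering): /u/ is a high vowel immediately before /r/, so it lowers to [o]. /u/ is a high vowel immediately before /r/, so it lowers to [o]. /pumruurkurov/ → pumruorkorov.
Rule 2 (nasal place assimilation): /m/ precedes the alveolar consonant /r/, so it assimilates in place to [n]. /pumruorkorov/ → punruorkorov.
Rule 3 (final i-epenthesis): the form ends in the consonant /v/, so [i] is inserted word-finally. /punruorkorov/ → punruorkorovi.

punruorkorovi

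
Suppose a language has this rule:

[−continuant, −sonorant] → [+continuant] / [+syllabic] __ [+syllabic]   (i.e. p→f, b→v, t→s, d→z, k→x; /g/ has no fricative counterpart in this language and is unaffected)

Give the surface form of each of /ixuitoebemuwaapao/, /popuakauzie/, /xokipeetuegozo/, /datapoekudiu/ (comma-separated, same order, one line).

ixuisoevemuwaafao, pofuaxauzie, xoxifeesuegozo, dasafoexuziu

/ixuitoebemuwaapao/: /t/ is a stop between vowels /i/ and /o/, so it spirantizes to the fricative [s]. /b/ is a stop between vowels /e/ and /e/, so it spirantizes to the fricative [v]. /p/ is a stop between vowels /a/ and /a/, so it spirantizes to the fricative [f]. → [ixuisoevemuwaafao].
/popuakauzie/: /p/ is a stop between vowels /o/ and /u/, so it spirantizes to the fricative [f]. /k/ is a stop between vowels /a/ and /a/, so it spirantizes to the fricative [x]. → [pofuaxauzie].
/xokipeetuegozo/: /k/ is a stop between vowels /o/ and /i/, so it spirantizes to the fricative [x]. /p/ is a stop between vowels /i/ and /e/, so it spirantizes to the fricative [f]. /t/ is a stop between vowels /e/ and /u/, so it spirantizes to the fricative [s]. → [xoxifeesuegozo].
/datapoekudiu/: /t/ is a stop between vowels /a/ and /a/, so it spirantizes to the fricative [s]. /p/ is a stop between vowels /a/ and /o/, so it spirantizes to the fricative [f]. /k/ is a stop between vowels /e/ and /u/, so it spirantizes to the fricative [x]. /d/ is a stop between vowels /u/ and /i/, so it spirantizes to the fricative [z]. → [dasafoexuziu].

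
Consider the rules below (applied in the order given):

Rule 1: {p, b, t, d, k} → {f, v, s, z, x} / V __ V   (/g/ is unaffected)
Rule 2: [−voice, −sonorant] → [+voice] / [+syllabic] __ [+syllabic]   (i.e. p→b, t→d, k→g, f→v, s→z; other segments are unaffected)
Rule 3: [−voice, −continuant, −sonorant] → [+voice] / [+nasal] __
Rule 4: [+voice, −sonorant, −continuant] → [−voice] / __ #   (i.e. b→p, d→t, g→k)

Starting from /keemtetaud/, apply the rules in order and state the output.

keemdezaut

Rule 1 (intervocalic spirantization): /t/ is a stop between vowels /e/ and /a/, so it spirantizes to the fricative [s]. /keemtetaud/ → keemtesaud.
Rule 2 (intervocalic voicing): /s/ is a voiceless obstruent between vowels /e/ and /a/, so it voices to [z]. /keemtesaud/ → keemtezaud.
Rule 3 (post-nasal voicing): /t/ is a voiceless stop immediately after the nasal /m/, so it voices to [d]. /keemtezaud/ → keemdezaud.
Rule 4 (final devoicing): /d/ is a voiced stop in word-final position, so it devoices to [t]. /keemdezaud/ → keemdezaut.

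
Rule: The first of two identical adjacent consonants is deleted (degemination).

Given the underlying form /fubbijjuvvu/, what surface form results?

fubijuvu

/bb/ is a geminate; the first /b/ deletes.
/jj/ is a geminate; the first /j/ deletes.
/vv/ is a geminate; the first /v/ deletes.
Surface form: [fubijuvu].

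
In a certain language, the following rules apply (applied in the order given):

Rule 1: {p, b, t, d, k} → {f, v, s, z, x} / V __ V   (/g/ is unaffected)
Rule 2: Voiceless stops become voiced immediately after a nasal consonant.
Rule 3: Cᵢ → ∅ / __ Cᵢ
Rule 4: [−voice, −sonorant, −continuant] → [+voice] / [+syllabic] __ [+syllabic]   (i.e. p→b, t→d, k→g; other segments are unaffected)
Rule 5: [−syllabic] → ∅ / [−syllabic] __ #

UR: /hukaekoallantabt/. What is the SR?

huxaexoalandab

Rule 1 (intervocalic spirantization): /k/ is a stop between vowels /u/ and /a/, so it spirantizes to the fricative [x]. /k/ is a stop between vowels /e/ and /o/, so it spirantizes to the fricative [x]. /hukaekoallantabt/ → huxaexoallantabt.
Rule 2 (post-nasal voicing): /t/ is a voiceless stop immediately after the nasal /n/, so it voices to [d]. /huxaexoallantabt/ → huxaexoallandabt.
Rule 3 (degemination): /ll/ is a geminate; the first /l/ deletes. /huxaexoallandabt/ → huxaexoalandabt.
Rule 4 (intervocalic voicing): no segment meets the environment; /huxaexoalandabt/ is unchanged.
Rule 5 (final cluster simplification): /t/ is the second consonant of a word-final cluster /bt/, so it deletes. /huxaexoalandabt/ → huxaexoalandab.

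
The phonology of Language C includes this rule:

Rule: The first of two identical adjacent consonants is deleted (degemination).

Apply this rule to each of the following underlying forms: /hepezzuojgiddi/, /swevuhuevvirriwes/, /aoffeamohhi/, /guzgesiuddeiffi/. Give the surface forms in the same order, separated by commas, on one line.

hepezuojgidi, swevuhueviriwes, aofeamohi, guzgesiudeifi

/hepezzuojgiddi/: /zz/ is a geminate; the first /z/ deletes. /dd/ is a geminate; the first /d/ deletes. → [hepezuojgidi].
/swevuhuevvirriwes/: /vv/ is a geminate; the first /v/ deletes. /rr/ is a geminate; the first /r/ deletes. → [swevuhueviriwes].
/aoffeamohhi/: /ff/ is a geminate; the first /f/ deletes. /hh/ is a geminate; the first /h/ deletes. → [aofeamohi].
/guzgesiuddeiffi/: /dd/ is a geminate; the first /d/ deletes. /ff/ is a geminate; the first /f/ deletes. → [guzgesiudeifi].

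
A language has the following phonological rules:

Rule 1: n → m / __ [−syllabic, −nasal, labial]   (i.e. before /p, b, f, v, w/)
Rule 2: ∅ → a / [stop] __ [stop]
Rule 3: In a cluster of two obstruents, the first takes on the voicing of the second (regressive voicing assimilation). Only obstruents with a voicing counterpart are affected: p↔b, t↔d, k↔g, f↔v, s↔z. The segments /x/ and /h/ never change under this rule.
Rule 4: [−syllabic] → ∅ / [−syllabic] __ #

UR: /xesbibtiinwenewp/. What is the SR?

Rule 1 (nasal place assimilation): /n/ precedes the labial consonant /w/, so it assimilates in place to [m]. /xesbibtiinwenewp/ → xesbibtiimwenewp.
Rule 2 (stop-cluster a-epenthesis): /b/ and /t/ form a stop–stop cluster, so [a] is inserted between them. /xesbibtiimwenewp/ → xesbibatiimwenewp.
Rule 3 (regressive voicing assimilation): /s/ precedes the voiced obstruent /b/, so it voices to [z] by assimilation. /xesbibatiimwenewp/ → xezbibatiimwenewp.
Rule 4 (final cluster simplification): /p/ is the second consonant of a word-final cluster /wp/, so it deletes. /xezbibatiimwenewp/ → xezbibatiimwenew.

xezbibatiimwenew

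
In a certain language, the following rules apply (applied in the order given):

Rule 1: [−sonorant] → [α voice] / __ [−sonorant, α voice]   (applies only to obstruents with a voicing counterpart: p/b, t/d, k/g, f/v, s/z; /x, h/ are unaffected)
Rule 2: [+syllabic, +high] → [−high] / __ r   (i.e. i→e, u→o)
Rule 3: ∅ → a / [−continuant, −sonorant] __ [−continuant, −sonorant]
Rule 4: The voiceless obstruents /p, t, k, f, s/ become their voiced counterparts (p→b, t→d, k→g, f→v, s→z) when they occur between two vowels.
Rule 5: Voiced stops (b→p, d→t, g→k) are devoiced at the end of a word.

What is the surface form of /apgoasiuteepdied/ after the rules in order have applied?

Rule 1 (regressive voicing assimilation): /p/ precedes the voiced obstruent /g/, so it voices to [b] by assimilation. /p/ precedes the voiced obstruent /d/, so it voices to [b] by assimilation. /apgoasiuteepdied/ → abgoasiuteebdied.
Rule 2 (pre-rhotic lowering): no segment meets the environment; /abgoasiuteebdied/ is unchanged.
Rule 3 (stop-cluster a-epenthesis): /b/ and /g/ form a stop–stop cluster, so [a] is inserted between them. /b/ and /d/ form a stop–stop cluster, so [a] is inserted between them. /abgoasiuteebdied/ → abagoasiuteebadied.
Rule 4 (intervocalic voicing): /s/ is a voiceless obstruent between vowels /a/ and /i/, so it voices to [z]. /t/ is a voiceless obstruent between vowels /u/ and /e/, so it voices to [d]. /abagoasiuteebadied/ → abagoaziudeebadied.
Rule 5 (final devoicing): /d/ is a voiced stop in word-final position, so it devoices to [t]. /abagoaziudeebadied/ → abagoaziudeebadiet.

abagoaziudeebadiet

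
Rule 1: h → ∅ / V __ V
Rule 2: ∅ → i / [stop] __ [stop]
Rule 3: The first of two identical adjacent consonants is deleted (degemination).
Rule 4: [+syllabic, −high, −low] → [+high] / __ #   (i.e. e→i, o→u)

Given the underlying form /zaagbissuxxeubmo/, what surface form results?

zaagibisuxeubmu

Rule 1 (intervocalic h-deletion): no segment meets the environment; /zaagbissuxxeubmo/ is unchanged.
Rule 2 (stop-cluster i-epenthesis): /g/ and /b/ form a stop–stop cluster, so [i] is inserted between them. /zaagbissuxxeubmo/ → zaagibissuxxeubmo.
Rule 3 (degemination): /ss/ is a geminate; the first /s/ deletes. /xx/ is a geminate; the first /x/ deletes. /zaagibissuxxeubmo/ → zaagibisuxeubmo.
Rule 4 (final vowel raising): /o/ is a mid vowel in word-final position, so it raises to [u]. /zaagibisuxeubmo/ → zaagibisuxeubmu.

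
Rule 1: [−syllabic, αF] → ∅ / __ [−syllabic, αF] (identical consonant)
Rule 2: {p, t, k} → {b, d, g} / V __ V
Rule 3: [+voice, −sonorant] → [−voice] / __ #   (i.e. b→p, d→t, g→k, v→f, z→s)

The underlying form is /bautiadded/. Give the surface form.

baudiadet

Rule 1 (degemination): /dd/ is a geminate; the first /d/ deletes. /bautiadded/ → bautiaded.
Rule 2 (intervocalic voicing): /t/ is a voiceless stop between vowels /u/ and /i/, so it voices to [d]. /bautiaded/ → baudiaded.
Rule 3 (final devoicing): /d/ is a voiced obstruent in word-final position, so it devoices to [t]. /baudiaded/ → baudiadet.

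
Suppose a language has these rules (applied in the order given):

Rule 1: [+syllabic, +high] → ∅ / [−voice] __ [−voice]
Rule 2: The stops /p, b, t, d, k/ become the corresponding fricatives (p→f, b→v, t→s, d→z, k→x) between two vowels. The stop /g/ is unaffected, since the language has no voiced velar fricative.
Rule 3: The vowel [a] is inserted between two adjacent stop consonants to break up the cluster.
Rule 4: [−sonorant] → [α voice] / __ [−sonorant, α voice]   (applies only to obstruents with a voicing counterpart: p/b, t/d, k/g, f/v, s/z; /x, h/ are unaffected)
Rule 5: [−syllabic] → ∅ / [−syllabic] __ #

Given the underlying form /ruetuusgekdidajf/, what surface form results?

ruesuuzgekadizaj

Rule 1 (high vowel syncope): no segment meets the environment; /ruetuusgekdidajf/ is unchanged.
Rule 2 (intervocalic spirantization): /t/ is a stop between vowels /e/ and /u/, so it spirantizes to the fricative [s]. /d/ is a stop between vowels /i/ and /a/, so it spirantizes to the fricative [z]. /ruetuusgekdidajf/ → ruesuusgekdizajf.
Rule 3 (stop-cluster a-epenthesis): /k/ and /d/ form a stop–stop cluster, so [a] is inserted between them. /ruesuusgekdizajf/ → ruesuusgekadizajf.
Rule 4 (regressive voicing assimilation): /s/ precedes the voiced obstruent /g/, so it voices to [z] by assimilation. /ruesuusgekadizajf/ → ruesuuzgekadizajf.
Rule 5 (final cluster simplification): /f/ is the second consonant of a word-final cluster /jf/, so it deletes. /ruesuuzgekadizajf/ → ruesuuzgekadizaj.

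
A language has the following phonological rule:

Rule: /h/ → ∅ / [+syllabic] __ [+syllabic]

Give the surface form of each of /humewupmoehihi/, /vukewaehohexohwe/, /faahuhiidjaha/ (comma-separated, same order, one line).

/humewupmoehihi/: /h/ occurs between vowels /e/ and /i/, so it deletes. /h/ occurs between vowels /i/ and /i/, so it deletes. → [humewupmoeii].
/vukewaehohexohwe/: /h/ occurs between vowels /e/ and /o/, so it deletes. /h/ occurs between vowels /o/ and /e/, so it deletes. → [vukewaeoexohwe].
/faahuhiidjaha/: /h/ occurs between vowels /a/ and /u/, so it deletes. /h/ occurs between vowels /u/ and /i/, so it deletes. /h/ occurs between vowels /a/ and /a/, so it deletes. → [faauiidjaa].

humewupmoeii, vukewaeoexohwe, faauiidjaa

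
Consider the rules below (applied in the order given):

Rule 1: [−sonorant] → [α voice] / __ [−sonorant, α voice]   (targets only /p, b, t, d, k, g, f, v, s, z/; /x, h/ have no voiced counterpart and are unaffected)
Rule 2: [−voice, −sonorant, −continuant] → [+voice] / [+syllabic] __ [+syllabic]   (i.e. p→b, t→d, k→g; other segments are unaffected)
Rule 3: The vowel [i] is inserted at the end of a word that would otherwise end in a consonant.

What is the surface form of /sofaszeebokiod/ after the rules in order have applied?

Rule 1 (regressive voicing assimilation): /s/ precedes the voiced obstruent /z/, so it voices to [z] by assimilation. /sofaszeebokiod/ → sofazzeebokiod.
Rule 2 (intervocalic voicing): /k/ is a voiceless stop between vowels /o/ and /i/, so it voices to [g]. /sofazzeebokiod/ → sofazzeebogiod.
Rule 3 (final i-epenthesis): the form ends in the consonant /d/, so [i] is inserted word-finally. /sofazzeebogiod/ → sofazzeebogiodi.

sofazzeebogiodi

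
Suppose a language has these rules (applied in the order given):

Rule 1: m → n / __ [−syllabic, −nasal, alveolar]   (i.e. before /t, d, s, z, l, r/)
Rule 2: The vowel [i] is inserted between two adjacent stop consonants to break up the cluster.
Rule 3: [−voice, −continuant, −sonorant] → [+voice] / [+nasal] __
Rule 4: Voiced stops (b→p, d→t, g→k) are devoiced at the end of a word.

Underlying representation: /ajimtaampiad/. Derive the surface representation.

ajindaambiat

Rule 1 (nasal place assimilation): /m/ precedes the alveolar consonant /t/, so it assimilates in place to [n]. /ajimtaampiad/ → ajintaampiad.
Rule 2 (stop-cluster i-epenthesis): no segment meets the environment; /ajintaampiad/ is unchanged.
Rule 3 (post-nasal voicing): /t/ is a voiceless stop immediately after the nasal /n/, so it voices to [d]. /p/ is a voiceless stop immediately after the nasal /m/, so it voices to [b]. /ajintaampiad/ → ajindaambiad.
Rule 4 (final devoicing): /d/ is a voiced stop in word-final position, so it devoices to [t]. /ajindaambiad/ → ajindaambiat.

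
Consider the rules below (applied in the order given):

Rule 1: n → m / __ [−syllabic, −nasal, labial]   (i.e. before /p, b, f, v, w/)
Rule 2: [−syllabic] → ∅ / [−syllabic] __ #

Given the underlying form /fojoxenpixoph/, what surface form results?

Rule 1 (nasal place assimilation): /n/ precedes the labial consonant /p/, so it assimilates in place to [m]. /fojoxenpixoph/ → fojoxempixoph.
Rule 2 (final cluster simplification): /h/ is the second consonant of a word-final cluster /ph/, so it deletes. /fojoxempixoph/ → fojoxempixop.

fojoxempixop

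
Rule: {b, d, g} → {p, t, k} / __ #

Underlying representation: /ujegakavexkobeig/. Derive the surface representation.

Scanning /ujegakavexkobeig/: /g/ at position 4 is not in the conditioning environment; /b/ at position 13 is not in the conditioning environment; /g/ is a voiced stop in word-final position, so it devoices to [k].
Result: [ujegakavexkobeik].

ujegakavexkobeik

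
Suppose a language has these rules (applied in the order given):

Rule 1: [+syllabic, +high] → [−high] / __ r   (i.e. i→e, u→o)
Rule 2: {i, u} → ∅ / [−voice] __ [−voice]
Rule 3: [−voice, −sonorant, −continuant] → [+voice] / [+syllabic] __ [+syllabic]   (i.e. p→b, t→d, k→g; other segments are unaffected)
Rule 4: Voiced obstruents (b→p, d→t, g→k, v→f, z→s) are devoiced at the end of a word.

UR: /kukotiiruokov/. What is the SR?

Rule 1 (pre-rhotic lowering): /i/ is a high vowel immediately before /r/, so it lowers to [e]. /kukotiiruokov/ → kukotieruokov.
Rule 2 (high vowel syncope): /u/ is a high vowel flanked by voiceless consonants /k/ and /k/, so it deletes. /kukotieruokov/ → kkotieruokov.
Rule 3 (intervocalic voicing): /t/ is a voiceless stop between vowels /o/ and /i/, so it voices to [d]. /k/ is a voiceless stop between vowels /o/ and /o/, so it voices to [g]. /kkotieruokov/ → kkodieruogov.
Rule 4 (final devoicing): /v/ is a voiced obstruent in word-final position, so it devoices to [f]. /kkodieruogov/ → kkodieruogof.

kkodieruogof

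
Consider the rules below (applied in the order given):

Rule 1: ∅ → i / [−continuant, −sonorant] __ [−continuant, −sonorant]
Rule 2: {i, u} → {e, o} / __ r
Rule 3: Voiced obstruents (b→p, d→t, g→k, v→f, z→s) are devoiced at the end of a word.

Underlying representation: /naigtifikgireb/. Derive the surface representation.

naigitifikigerep

Rule 1 (stop-cluster i-epenthesis): /g/ and /t/ form a stop–stop cluster, so [i] is inserted between them. /k/ and /g/ form a stop–stop cluster, so [i] is inserted between them. /naigtifikgireb/ → naigitifikigireb.
Rule 2 (pre-rhotic lowering): /i/ is a high vowel immediately before /r/, so it lowers to [e]. /naigitifikigireb/ → naigitifikigereb.
Rule 3 (final devoicing): /b/ is a voiced obstruent in word-final position, so it devoices to [p]. /naigitifikigereb/ → naigitifikigerep.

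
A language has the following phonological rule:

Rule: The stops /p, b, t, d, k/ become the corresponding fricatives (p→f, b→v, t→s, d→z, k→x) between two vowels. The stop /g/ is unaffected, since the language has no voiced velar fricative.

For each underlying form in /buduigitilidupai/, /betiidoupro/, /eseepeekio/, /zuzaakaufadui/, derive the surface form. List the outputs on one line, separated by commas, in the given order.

buzuigisilizufai, besiizoupro, eseefeexio, zuzaaxaufazui

/buduigitilidupai/: /d/ is a stop between vowels /u/ and /u/, so it spirantizes to the fricative [z]. /t/ is a stop between vowels /i/ and /i/, so it spirantizes to the fricative [s]. /d/ is a stop between vowels /i/ and /u/, so it spirantizes to the fricative [z]. /p/ is a stop between vowels /u/ and /a/, so it spirantizes to the fricative [f]. → [buzuigisilizufai].
/betiidoupro/: /t/ is a stop between vowels /e/ and /i/, so it spirantizes to the fricative [s]. /d/ is a stop between vowels /i/ and /o/, so it spirantizes to the fricative [z]. → [besiizoupro].
/eseepeekio/: /p/ is a stop between vowels /e/ and /e/, so it spirantizes to the fricative [f]. /k/ is a stop between vowels /e/ and /i/, so it spirantizes to the fricative [x]. → [eseefeexio].
/zuzaakaufadui/: /k/ is a stop between vowels /a/ and /a/, so it spirantizes to the fricative [x]. /d/ is a stop between vowels /a/ and /u/, so it spirantizes to the fricative [z]. → [zuzaaxaufazui].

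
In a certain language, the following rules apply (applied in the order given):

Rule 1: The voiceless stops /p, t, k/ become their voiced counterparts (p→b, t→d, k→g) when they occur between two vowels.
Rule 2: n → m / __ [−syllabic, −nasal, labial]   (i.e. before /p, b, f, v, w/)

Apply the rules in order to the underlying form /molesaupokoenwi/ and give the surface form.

Rule 1 (intervocalic voicing): /p/ is a voiceless stop between vowels /u/ and /o/, so it voices to [b]. /k/ is a voiceless stop between vowels /o/ and /o/, so it voices to [g]. /molesaupokoenwi/ → molesaubogoenwi.
Rule 2 (nasal place assimilation): /n/ precedes the labial consonant /w/, so it assimilates in place to [m]. /molesaubogoenwi/ → molesaubogoemwi.

molesaubogoemwi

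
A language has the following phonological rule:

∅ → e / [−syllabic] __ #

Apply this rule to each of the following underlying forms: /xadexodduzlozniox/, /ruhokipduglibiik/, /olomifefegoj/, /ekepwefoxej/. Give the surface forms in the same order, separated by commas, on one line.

/xadexodduzlozniox/: the form ends in the consonant /x/, so [e] is inserted word-finally. → [xadexodduzloznioxe].
/ruhokipduglibiik/: the form ends in the consonant /k/, so [e] is inserted word-finally. → [ruhokipduglibiike].
/olomifefegoj/: the form ends in the consonant /j/, so [e] is inserted word-finally. → [olomifefegoje].
/ekepwefoxej/: the form ends in the consonant /j/, so [e] is inserted word-finally. → [ekepwefoxeje].

xadexodduzloznioxe, ruhokipduglibiike, olomifefegoje, ekepwefoxeje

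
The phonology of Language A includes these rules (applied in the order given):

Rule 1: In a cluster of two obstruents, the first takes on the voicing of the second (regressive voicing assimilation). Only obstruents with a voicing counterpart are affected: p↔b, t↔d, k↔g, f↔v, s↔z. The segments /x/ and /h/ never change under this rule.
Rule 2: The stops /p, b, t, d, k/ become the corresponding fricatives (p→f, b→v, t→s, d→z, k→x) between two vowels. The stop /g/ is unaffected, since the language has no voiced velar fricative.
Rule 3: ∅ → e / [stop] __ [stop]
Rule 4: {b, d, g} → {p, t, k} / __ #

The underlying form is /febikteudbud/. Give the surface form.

feviketeudebut

Rule 1 (regressive voicing assimilation): no segment meets the environment; /febikteudbud/ is unchanged.
Rule 2 (intervocalic spirantization): /b/ is a stop between vowels /e/ and /i/, so it spirantizes to the fricative [v]. /febikteudbud/ → fevikteudbud.
Rule 3 (stop-cluster e-epenthesis): /k/ and /t/ form a stop–stop cluster, so [e] is inserted between them. /d/ and /b/ form a stop–stop cluster, so [e] is inserted between them. /fevikteudbud/ → feviketeudebud.
Rule 4 (final devoicing): /d/ is a voiced stop in word-final position, so it devoices to [t]. /feviketeudebud/ → feviketeudebut.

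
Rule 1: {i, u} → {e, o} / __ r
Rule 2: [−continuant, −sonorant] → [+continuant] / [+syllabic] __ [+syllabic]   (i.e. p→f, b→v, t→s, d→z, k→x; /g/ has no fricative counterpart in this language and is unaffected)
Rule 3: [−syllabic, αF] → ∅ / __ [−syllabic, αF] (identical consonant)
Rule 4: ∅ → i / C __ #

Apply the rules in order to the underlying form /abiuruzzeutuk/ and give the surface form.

Rule 1 (pre-rhotic lowering): /u/ is a high vowel immediately before /r/, so it lowers to [o]. /abiuruzzeutuk/ → abioruzzeutuk.
Rule 2 (intervocalic spirantization): /b/ is a stop between vowels /a/ and /i/, so it spirantizes to the fricative [v]. /t/ is a stop between vowels /u/ and /u/, so it spirantizes to the fricative [s]. /abioruzzeutuk/ → avioruzzeusuk.
Rule 3 (degemination): /zz/ is a geminate; the first /z/ deletes. /avioruzzeusuk/ → avioruzeusuk.
Rule 4 (final i-epenthesis): the form ends in the consonant /k/, so [i] is inserted word-finally. /avioruzeusuk/ → avioruzeusuki.

avioruzeusuki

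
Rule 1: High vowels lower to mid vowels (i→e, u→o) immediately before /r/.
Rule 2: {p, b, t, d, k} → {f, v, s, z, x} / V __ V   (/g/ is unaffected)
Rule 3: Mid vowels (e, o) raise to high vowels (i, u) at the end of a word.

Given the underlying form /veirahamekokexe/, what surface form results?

Rule 1 (pre-rhotic lowering): /i/ is a high vowel immediately before /r/, so it lowers to [e]. /veirahamekokexe/ → veerahamekokexe.
Rule 2 (intervocalic spirantization): /k/ is a stop between vowels /e/ and /o/, so it spirantizes to the fricative [x]. /k/ is a stop between vowels /o/ and /e/, so it spirantizes to the fricative [x]. /veerahamekokexe/ → veerahamexoxexe.
Rule 3 (final vowel raising): /e/ is a mid vowel in word-final position, so it raises to [i]. /veerahamexoxexe/ → veerahamexoxexi.

veerahamexoxexi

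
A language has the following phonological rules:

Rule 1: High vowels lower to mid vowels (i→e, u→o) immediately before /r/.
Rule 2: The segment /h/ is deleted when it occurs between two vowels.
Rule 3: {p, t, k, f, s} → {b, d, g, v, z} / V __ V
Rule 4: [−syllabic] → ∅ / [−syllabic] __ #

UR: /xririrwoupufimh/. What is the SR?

xrererwoubuvim

Rule 1 (pre-rhotic lowering): /i/ is a high vowel immediately before /r/, so it lowers to [e]. /i/ is a high vowel immediately before /r/, so it lowers to [e]. /xririrwoupufimh/ → xrererwoupufimh.
Rule 2 (intervocalic h-deletion): no segment meets the environment; /xrererwoupufimh/ is unchanged.
Rule 3 (intervocalic voicing): /p/ is a voiceless obstruent between vowels /u/ and /u/, so it voices to [b]. /f/ is a voiceless obstruent between vowels /u/ and /i/, so it voices to [v]. /xrererwoupufimh/ → xrererwoubuvimh.
Rule 4 (final cluster simplification): /h/ is the second consonant of a word-final cluster /mh/, so it deletes. /xrererwoubuvimh/ → xrererwoubuvim.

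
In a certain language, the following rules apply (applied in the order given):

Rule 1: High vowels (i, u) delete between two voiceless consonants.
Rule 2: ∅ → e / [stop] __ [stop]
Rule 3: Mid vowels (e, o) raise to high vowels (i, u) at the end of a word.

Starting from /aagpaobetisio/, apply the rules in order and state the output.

aagepaobetsiu

Rule 1 (high vowel syncope): /i/ is a high vowel flanked by voiceless consonants /t/ and /s/, so it deletes. /aagpaobetisio/ → aagpaobetsio.
Rule 2 (stop-cluster e-epenthesis): /g/ and /p/ form a stop–stop cluster, so [e] is inserted between them. /aagpaobetsio/ → aagepaobetsio.
Rule 3 (final vowel raising): /o/ is a mid vowel in word-final position, so it raises to [u]. /aagepaobetsio/ → aagepaobetsiu.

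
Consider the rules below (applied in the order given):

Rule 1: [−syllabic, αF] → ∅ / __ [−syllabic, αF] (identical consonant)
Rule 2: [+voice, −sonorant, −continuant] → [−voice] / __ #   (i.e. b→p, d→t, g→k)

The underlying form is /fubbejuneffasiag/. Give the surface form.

Rule 1 (degemination): /bb/ is a geminate; the first /b/ deletes. /ff/ is a geminate; the first /f/ deletes. /fubbejuneffasiag/ → fubejunefasiag.
Rule 2 (final devoicing): /g/ is a voiced stop in word-final position, so it devoices to [k]. /fubejunefasiag/ → fubejunefasiak.

fubejunefasiak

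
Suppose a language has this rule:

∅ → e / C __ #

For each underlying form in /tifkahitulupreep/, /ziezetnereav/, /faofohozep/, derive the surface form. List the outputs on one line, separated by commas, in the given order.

/tifkahitulupreep/: the form ends in the consonant /p/, so [e] is inserted word-finally. → [tifkahitulupreepe].
/ziezetnereav/: the form ends in the consonant /v/, so [e] is inserted word-finally. → [ziezetnereave].
/faofohozep/: the form ends in the consonant /p/, so [e] is inserted word-finally. → [faofohozepe].

tifkahitulupreepe, ziezetnereave, faofohozepe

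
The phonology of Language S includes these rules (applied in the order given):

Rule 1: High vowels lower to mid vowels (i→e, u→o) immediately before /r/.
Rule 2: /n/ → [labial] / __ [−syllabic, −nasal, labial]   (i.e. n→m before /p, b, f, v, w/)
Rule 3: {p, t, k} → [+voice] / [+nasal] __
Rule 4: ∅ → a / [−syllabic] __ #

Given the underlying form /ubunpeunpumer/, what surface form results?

ubumbeumbumera

Rule 1 (pre-rhotic lowering): no segment meets the environment; /ubunpeunpumer/ is unchanged.
Rule 2 (nasal place assimilation): /n/ precedes the labial consonant /p/, so it assimilates in place to [m]. /n/ precedes the labial consonant /p/, so it assimilates in place to [m]. /ubunpeunpumer/ → ubumpeumpumer.
Rule 3 (post-nasal voicing): /p/ is a voiceless stop immediately after the nasal /m/, so it voices to [b]. /p/ is a voiceless stop immediately after the nasal /m/, so it voices to [b]. /ubumpeumpumer/ → ubumbeumbumer.
Rule 4 (final a-epenthesis): the form ends in the consonant /r/, so [a] is inserted word-finally. /ubumbeumbumer/ → ubumbeumbumera.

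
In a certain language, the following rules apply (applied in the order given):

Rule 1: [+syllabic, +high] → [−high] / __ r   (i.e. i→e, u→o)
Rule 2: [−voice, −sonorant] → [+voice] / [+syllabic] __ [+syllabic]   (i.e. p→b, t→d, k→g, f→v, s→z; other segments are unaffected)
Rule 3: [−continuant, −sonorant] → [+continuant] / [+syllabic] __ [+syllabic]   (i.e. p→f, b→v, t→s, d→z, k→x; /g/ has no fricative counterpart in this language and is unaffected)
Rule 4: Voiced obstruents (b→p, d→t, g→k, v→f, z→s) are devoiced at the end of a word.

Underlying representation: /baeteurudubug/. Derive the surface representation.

baezeoruzuvuk

Rule 1 (pre-rhotic lowering): /u/ is a high vowel immediately before /r/, so it lowers to [o]. /baeteurudubug/ → baeteorudubug.
Rule 2 (intervocalic voicing): /t/ is a voiceless obstruent between vowels /e/ and /e/, so it voices to [d]. /baeteorudubug/ → baedeorudubug.
Rule 3 (intervocalic spirantization): /d/ is a stop between vowels /e/ and /e/, so it spirantizes to the fricative [z]. /d/ is a stop between vowels /u/ and /u/, so it spirantizes to the fricative [z]. /b/ is a stop between vowels /u/ and /u/, so it spirantizes to the fricative [v]. /baedeorudubug/ → baezeoruzuvug.
Rule 4 (final devoicing): /g/ is a voiced obstruent in word-final position, so it devoices to [k]. /baezeoruzuvug/ → baezeoruzuvuk.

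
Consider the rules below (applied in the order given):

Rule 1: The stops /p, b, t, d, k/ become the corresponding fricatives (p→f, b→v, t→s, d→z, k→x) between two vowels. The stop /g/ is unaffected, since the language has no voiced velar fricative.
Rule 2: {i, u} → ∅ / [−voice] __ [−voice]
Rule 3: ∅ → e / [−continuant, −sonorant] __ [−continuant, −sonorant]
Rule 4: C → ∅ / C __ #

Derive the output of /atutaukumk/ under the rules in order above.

Rule 1 (intervocalic spirantization): /t/ is a stop between vowels /a/ and /u/, so it spirantizes to the fricative [s]. /t/ is a stop between vowels /u/ and /a/, so it spirantizes to the fricative [s]. /k/ is a stop between vowels /u/ and /u/, so it spirantizes to the fricative [x]. /atutaukumk/ → asusauxumk.
Rule 2 (high vowel syncope): /u/ is a high vowel flanked by voiceless consonants /s/ and /s/, so it deletes. /asusauxumk/ → assauxumk.
Rule 3 (stop-cluster e-epenthesis): no segment meets the environment; /assauxumk/ is unchanged.
Rule 4 (final cluster simplification): /k/ is the second consonant of a word-final cluster /mk/, so it deletes. /assauxumk/ → assauxum.

assauxum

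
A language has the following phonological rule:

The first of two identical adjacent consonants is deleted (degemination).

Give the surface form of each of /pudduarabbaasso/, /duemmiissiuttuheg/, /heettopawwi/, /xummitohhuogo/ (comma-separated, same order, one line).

puduarabaaso, duemiisiutuheg, heetopawi, xumitohuogo

/pudduarabbaasso/: /dd/ is a geminate; the first /d/ deletes. /bb/ is a geminate; the first /b/ deletes. /ss/ is a geminate; the first /s/ deletes. → [puduarabaaso].
/duemmiissiuttuheg/: /mm/ is a geminate; the first /m/ deletes. /ss/ is a geminate; the first /s/ deletes. /tt/ is a geminate; the first /t/ deletes. → [duemiisiutuheg].
/heettopawwi/: /tt/ is a geminate; the first /t/ deletes. /ww/ is a geminate; the first /w/ deletes. → [heetopawi].
/xummitohhuogo/: /mm/ is a geminate; the first /m/ deletes. /hh/ is a geminate; the first /h/ deletes. → [xumitohuogo].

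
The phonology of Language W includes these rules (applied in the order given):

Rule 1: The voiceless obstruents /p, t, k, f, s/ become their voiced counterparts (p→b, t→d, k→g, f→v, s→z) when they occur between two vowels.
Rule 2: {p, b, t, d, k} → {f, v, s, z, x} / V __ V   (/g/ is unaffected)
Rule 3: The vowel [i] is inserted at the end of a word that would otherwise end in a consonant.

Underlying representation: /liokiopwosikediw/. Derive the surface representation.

Rule 1 (intervocalic voicing): /k/ is a voiceless obstruent between vowels /o/ and /i/, so it voices to [g]. /s/ is a voiceless obstruent between vowels /o/ and /i/, so it voices to [z]. /k/ is a voiceless obstruent between vowels /i/ and /e/, so it voices to [g]. /liokiopwosikediw/ → liogiopwozigediw.
Rule 2 (intervocalic spirantization): /d/ is a stop between vowels /e/ and /i/, so it spirantizes to the fricative [z]. /liogiopwozigediw/ → liogiopwozigeziw.
Rule 3 (final i-epenthesis): the form ends in the consonant /w/, so [i] is inserted word-finally. /liogiopwozigeziw/ → liogiopwozigeziwi.

liogiopwozigeziwi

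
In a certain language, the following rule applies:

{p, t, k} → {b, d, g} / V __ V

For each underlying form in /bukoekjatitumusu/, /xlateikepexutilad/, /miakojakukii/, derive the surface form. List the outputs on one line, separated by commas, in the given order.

bugoekjadidumusu, xladeigebexudilad, miagojagugii

/bukoekjatitumusu/: /k/ is a voiceless stop between vowels /u/ and /o/, so it voices to [g]. /t/ is a voiceless stop between vowels /a/ and /i/, so it voices to [d]. /t/ is a voiceless stop between vowels /i/ and /u/, so it voices to [d]. → [bugoekjadidumusu].
/xlateikepexutilad/: /t/ is a voiceless stop between vowels /a/ and /e/, so it voices to [d]. /k/ is a voiceless stop between vowels /i/ and /e/, so it voices to [g]. /p/ is a voiceless stop between vowels /e/ and /e/, so it voices to [b]. /t/ is a voiceless stop between vowels /u/ and /i/, so it voices to [d]. → [xladeigebexudilad].
/miakojakukii/: /k/ is a voiceless stop between vowels /a/ and /o/, so it voices to [g]. /k/ is a voiceless stop between vowels /a/ and /u/, so it voices to [g]. /k/ is a voiceless stop between vowels /u/ and /i/, so it voices to [g]. → [miagojagugii].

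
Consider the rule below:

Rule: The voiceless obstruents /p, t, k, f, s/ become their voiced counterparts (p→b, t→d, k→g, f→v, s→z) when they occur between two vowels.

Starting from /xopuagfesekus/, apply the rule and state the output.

Scanning /xopuagfesekus/: /p/ is a voiceless obstruent between vowels /o/ and /u/, so it voices to [b]; /f/ at position 7 is not in the conditioning environment; /s/ is a voiceless obstruent between vowels /e/ and /e/, so it voices to [z]; /k/ is a voiceless obstruent between vowels /e/ and /u/, so it voices to [g]; /s/ at position 13 is not in the conditioning environment.
Result: [xobuagfezegus].

xobuagfezegus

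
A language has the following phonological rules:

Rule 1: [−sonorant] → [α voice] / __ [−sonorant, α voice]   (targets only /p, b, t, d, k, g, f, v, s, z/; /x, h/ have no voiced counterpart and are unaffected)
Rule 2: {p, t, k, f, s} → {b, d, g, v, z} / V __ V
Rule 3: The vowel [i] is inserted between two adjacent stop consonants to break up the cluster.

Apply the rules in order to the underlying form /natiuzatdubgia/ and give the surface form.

Rule 1 (regressive voicing assimilation): /t/ precedes the voiced obstruent /d/, so it voices to [d] by assimilation. /natiuzatdubgia/ → natiuzaddubgia.
Rule 2 (intervocalic voicing): /t/ is a voiceless obstruent between vowels /a/ and /i/, so it voices to [d]. /natiuzaddubgia/ → nadiuzaddubgia.
Rule 3 (stop-cluster i-epenthesis): /d/ and /d/ form a stop–stop cluster, so [i] is inserted between them. /b/ and /g/ form a stop–stop cluster, so [i] is inserted between them. /nadiuzaddubgia/ → nadiuzadidubigia.

nadiuzadidubigia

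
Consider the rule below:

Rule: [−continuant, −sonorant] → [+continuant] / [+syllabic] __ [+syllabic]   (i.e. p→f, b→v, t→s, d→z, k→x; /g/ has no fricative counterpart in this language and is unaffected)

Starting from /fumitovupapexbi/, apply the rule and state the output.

/t/ is a stop between vowels /i/ and /o/, so it spirantizes to the fricative [s].
/p/ is a stop between vowels /u/ and /a/, so it spirantizes to the fricative [f].
/p/ is a stop between vowels /a/ and /e/, so it spirantizes to the fricative [f].
The other instance of /b/ does not occur in the required environment and remains unchanged.
Surface form: [fumisovufafexbi].

fumisovufafexbi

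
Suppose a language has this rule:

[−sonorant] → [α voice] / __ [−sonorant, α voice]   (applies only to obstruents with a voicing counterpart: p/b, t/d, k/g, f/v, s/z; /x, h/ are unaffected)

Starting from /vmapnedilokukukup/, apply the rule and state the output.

No segment of /vmapnedilokukukup/ meets the structural description of the rule, so the form surfaces unchanged.

vmapnedilokukukup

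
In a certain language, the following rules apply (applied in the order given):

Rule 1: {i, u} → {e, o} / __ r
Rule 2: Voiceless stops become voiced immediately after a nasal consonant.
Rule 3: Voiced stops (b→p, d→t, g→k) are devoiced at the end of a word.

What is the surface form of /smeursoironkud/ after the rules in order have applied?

Rule 1 (pre-rhotic lowering): /u/ is a high vowel immediately before /r/, so it lowers to [o]. /i/ is a high vowel immediately before /r/, so it lowers to [e]. /smeursoironkud/ → smeorsoeronkud.
Rule 2 (post-nasal voicing): /k/ is a voiceless stop immediately after the nasal /n/, so it voices to [g]. /smeorsoeronkud/ → smeorsoerongud.
Rule 3 (final devoicing): /d/ is a voiced stop in word-final position, so it devoices to [t]. /smeorsoerongud/ → smeorsoerongut.

smeorsoerongut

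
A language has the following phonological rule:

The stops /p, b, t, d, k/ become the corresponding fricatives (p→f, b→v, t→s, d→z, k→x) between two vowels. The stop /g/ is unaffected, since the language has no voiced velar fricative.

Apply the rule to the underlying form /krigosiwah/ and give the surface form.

krigosiwah

No segment of /krigosiwah/ meets the structural description of the rule, so the form surfaces unchanged.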